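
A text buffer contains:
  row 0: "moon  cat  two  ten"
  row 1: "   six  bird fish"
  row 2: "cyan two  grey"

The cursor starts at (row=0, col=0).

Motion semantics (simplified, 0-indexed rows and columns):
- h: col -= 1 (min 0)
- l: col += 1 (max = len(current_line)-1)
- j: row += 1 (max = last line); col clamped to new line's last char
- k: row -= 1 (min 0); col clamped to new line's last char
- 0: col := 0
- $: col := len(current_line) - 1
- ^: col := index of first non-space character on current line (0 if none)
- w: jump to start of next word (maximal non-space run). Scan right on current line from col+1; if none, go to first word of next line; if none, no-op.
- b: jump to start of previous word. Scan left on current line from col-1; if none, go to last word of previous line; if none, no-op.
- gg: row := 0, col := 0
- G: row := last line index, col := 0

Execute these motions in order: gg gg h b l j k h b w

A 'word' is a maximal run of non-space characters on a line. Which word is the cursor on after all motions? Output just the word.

Answer: cat

Derivation:
After 1 (gg): row=0 col=0 char='m'
After 2 (gg): row=0 col=0 char='m'
After 3 (h): row=0 col=0 char='m'
After 4 (b): row=0 col=0 char='m'
After 5 (l): row=0 col=1 char='o'
After 6 (j): row=1 col=1 char='_'
After 7 (k): row=0 col=1 char='o'
After 8 (h): row=0 col=0 char='m'
After 9 (b): row=0 col=0 char='m'
After 10 (w): row=0 col=6 char='c'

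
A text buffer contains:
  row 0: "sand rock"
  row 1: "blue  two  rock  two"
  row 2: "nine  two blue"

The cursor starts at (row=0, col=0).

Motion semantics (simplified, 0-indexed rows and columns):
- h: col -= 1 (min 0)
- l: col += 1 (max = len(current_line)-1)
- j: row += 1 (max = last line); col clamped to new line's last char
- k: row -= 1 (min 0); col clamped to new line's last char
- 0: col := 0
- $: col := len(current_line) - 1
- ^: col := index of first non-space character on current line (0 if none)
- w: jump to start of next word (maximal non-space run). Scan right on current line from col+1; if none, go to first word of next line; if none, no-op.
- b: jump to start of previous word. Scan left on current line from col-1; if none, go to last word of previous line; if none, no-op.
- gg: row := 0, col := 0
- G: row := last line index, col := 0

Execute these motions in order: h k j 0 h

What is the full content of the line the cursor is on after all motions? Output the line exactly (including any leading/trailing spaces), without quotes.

Answer: blue  two  rock  two

Derivation:
After 1 (h): row=0 col=0 char='s'
After 2 (k): row=0 col=0 char='s'
After 3 (j): row=1 col=0 char='b'
After 4 (0): row=1 col=0 char='b'
After 5 (h): row=1 col=0 char='b'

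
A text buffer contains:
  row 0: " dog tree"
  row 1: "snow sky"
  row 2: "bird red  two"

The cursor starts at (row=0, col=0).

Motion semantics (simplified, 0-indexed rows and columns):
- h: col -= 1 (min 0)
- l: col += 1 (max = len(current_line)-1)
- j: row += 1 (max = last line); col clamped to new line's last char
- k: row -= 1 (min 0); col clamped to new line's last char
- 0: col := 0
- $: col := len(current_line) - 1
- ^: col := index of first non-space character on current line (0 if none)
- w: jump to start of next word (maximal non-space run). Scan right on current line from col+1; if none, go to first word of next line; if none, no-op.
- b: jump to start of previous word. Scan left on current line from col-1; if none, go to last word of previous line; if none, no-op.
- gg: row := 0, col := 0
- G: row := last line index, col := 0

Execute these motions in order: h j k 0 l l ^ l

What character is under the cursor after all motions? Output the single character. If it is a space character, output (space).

After 1 (h): row=0 col=0 char='_'
After 2 (j): row=1 col=0 char='s'
After 3 (k): row=0 col=0 char='_'
After 4 (0): row=0 col=0 char='_'
After 5 (l): row=0 col=1 char='d'
After 6 (l): row=0 col=2 char='o'
After 7 (^): row=0 col=1 char='d'
After 8 (l): row=0 col=2 char='o'

Answer: o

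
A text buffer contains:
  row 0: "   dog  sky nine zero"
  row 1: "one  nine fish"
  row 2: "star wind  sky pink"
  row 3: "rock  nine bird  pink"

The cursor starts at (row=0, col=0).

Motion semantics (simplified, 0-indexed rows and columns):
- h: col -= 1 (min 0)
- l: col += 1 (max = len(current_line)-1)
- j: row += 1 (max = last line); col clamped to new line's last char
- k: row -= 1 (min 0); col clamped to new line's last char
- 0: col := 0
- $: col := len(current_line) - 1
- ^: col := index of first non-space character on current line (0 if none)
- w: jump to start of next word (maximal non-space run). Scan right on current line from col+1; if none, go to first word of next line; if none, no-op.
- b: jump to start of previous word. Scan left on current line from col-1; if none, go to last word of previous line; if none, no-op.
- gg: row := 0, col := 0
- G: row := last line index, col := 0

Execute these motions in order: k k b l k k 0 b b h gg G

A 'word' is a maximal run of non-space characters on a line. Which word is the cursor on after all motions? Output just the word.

Answer: rock

Derivation:
After 1 (k): row=0 col=0 char='_'
After 2 (k): row=0 col=0 char='_'
After 3 (b): row=0 col=0 char='_'
After 4 (l): row=0 col=1 char='_'
After 5 (k): row=0 col=1 char='_'
After 6 (k): row=0 col=1 char='_'
After 7 (0): row=0 col=0 char='_'
After 8 (b): row=0 col=0 char='_'
After 9 (b): row=0 col=0 char='_'
After 10 (h): row=0 col=0 char='_'
After 11 (gg): row=0 col=0 char='_'
After 12 (G): row=3 col=0 char='r'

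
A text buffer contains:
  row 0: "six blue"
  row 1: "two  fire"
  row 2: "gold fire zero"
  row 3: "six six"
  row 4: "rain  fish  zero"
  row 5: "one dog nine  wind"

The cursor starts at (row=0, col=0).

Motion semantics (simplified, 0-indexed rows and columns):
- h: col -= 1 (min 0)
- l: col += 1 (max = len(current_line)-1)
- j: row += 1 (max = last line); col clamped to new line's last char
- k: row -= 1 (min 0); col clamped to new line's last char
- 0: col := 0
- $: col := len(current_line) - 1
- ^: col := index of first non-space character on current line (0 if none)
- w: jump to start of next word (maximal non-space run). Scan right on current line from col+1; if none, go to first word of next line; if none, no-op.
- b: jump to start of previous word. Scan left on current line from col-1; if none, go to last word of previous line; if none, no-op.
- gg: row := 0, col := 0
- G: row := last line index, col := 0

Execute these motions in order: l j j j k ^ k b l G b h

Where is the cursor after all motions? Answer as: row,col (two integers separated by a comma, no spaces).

Answer: 4,11

Derivation:
After 1 (l): row=0 col=1 char='i'
After 2 (j): row=1 col=1 char='w'
After 3 (j): row=2 col=1 char='o'
After 4 (j): row=3 col=1 char='i'
After 5 (k): row=2 col=1 char='o'
After 6 (^): row=2 col=0 char='g'
After 7 (k): row=1 col=0 char='t'
After 8 (b): row=0 col=4 char='b'
After 9 (l): row=0 col=5 char='l'
After 10 (G): row=5 col=0 char='o'
After 11 (b): row=4 col=12 char='z'
After 12 (h): row=4 col=11 char='_'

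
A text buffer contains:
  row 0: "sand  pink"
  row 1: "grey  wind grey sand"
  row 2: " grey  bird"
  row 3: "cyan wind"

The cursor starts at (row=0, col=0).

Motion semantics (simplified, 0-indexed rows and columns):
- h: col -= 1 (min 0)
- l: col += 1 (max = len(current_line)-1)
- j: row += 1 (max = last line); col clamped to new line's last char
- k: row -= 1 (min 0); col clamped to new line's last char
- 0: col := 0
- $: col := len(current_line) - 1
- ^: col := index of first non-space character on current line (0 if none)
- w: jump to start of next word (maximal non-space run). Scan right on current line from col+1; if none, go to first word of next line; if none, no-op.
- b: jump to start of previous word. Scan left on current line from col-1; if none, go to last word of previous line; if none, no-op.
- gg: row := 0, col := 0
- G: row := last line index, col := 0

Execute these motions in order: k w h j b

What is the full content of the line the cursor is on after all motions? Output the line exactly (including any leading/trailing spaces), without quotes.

After 1 (k): row=0 col=0 char='s'
After 2 (w): row=0 col=6 char='p'
After 3 (h): row=0 col=5 char='_'
After 4 (j): row=1 col=5 char='_'
After 5 (b): row=1 col=0 char='g'

Answer: grey  wind grey sand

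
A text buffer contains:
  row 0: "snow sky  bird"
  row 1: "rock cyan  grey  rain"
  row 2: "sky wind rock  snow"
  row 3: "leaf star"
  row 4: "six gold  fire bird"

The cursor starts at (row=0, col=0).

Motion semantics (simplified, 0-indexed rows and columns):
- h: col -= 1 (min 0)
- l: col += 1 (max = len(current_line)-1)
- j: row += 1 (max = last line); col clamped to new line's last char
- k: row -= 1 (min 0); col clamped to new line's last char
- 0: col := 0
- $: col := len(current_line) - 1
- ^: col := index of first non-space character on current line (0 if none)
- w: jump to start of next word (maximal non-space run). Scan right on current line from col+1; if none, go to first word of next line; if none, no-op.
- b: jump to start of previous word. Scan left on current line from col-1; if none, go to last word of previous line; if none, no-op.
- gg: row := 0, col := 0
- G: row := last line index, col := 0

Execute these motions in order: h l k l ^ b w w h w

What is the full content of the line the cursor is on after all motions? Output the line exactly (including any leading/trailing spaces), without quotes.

After 1 (h): row=0 col=0 char='s'
After 2 (l): row=0 col=1 char='n'
After 3 (k): row=0 col=1 char='n'
After 4 (l): row=0 col=2 char='o'
After 5 (^): row=0 col=0 char='s'
After 6 (b): row=0 col=0 char='s'
After 7 (w): row=0 col=5 char='s'
After 8 (w): row=0 col=10 char='b'
After 9 (h): row=0 col=9 char='_'
After 10 (w): row=0 col=10 char='b'

Answer: snow sky  bird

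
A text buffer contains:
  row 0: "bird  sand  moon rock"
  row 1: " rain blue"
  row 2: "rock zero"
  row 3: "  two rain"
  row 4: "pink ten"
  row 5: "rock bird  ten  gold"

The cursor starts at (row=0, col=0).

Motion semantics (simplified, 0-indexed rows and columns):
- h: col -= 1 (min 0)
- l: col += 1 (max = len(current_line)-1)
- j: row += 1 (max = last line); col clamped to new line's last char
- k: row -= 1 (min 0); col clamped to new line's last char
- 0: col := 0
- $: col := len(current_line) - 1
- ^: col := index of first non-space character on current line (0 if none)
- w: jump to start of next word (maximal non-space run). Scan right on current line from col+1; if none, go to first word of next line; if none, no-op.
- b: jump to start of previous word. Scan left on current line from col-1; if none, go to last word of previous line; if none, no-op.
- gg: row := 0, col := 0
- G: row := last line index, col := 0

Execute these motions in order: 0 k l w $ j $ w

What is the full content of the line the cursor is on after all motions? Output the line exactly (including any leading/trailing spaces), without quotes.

After 1 (0): row=0 col=0 char='b'
After 2 (k): row=0 col=0 char='b'
After 3 (l): row=0 col=1 char='i'
After 4 (w): row=0 col=6 char='s'
After 5 ($): row=0 col=20 char='k'
After 6 (j): row=1 col=9 char='e'
After 7 ($): row=1 col=9 char='e'
After 8 (w): row=2 col=0 char='r'

Answer: rock zero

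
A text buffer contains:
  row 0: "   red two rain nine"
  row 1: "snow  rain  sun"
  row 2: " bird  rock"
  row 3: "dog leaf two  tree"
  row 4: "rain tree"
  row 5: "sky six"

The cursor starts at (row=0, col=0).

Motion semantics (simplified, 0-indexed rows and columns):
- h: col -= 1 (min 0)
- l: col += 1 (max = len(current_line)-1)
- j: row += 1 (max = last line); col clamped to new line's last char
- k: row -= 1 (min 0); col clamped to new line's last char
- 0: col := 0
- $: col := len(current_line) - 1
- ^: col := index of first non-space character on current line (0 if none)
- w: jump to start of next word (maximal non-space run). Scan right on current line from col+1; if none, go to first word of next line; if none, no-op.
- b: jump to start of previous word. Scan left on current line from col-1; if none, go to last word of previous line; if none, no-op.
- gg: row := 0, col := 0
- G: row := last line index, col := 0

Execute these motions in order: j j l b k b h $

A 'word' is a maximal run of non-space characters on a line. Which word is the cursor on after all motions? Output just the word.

Answer: nine

Derivation:
After 1 (j): row=1 col=0 char='s'
After 2 (j): row=2 col=0 char='_'
After 3 (l): row=2 col=1 char='b'
After 4 (b): row=1 col=12 char='s'
After 5 (k): row=0 col=12 char='a'
After 6 (b): row=0 col=11 char='r'
After 7 (h): row=0 col=10 char='_'
After 8 ($): row=0 col=19 char='e'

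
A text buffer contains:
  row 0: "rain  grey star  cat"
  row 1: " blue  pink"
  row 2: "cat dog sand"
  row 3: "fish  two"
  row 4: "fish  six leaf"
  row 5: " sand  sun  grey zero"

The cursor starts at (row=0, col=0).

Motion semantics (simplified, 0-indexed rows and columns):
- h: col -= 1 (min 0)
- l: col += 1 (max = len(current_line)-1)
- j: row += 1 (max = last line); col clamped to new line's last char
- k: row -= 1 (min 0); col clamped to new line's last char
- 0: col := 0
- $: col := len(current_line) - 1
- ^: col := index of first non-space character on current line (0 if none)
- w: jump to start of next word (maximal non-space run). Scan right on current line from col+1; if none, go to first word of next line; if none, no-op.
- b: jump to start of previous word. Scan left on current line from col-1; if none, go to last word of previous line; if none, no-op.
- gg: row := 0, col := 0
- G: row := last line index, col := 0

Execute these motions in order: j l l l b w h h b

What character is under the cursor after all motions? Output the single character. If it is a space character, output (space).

After 1 (j): row=1 col=0 char='_'
After 2 (l): row=1 col=1 char='b'
After 3 (l): row=1 col=2 char='l'
After 4 (l): row=1 col=3 char='u'
After 5 (b): row=1 col=1 char='b'
After 6 (w): row=1 col=7 char='p'
After 7 (h): row=1 col=6 char='_'
After 8 (h): row=1 col=5 char='_'
After 9 (b): row=1 col=1 char='b'

Answer: b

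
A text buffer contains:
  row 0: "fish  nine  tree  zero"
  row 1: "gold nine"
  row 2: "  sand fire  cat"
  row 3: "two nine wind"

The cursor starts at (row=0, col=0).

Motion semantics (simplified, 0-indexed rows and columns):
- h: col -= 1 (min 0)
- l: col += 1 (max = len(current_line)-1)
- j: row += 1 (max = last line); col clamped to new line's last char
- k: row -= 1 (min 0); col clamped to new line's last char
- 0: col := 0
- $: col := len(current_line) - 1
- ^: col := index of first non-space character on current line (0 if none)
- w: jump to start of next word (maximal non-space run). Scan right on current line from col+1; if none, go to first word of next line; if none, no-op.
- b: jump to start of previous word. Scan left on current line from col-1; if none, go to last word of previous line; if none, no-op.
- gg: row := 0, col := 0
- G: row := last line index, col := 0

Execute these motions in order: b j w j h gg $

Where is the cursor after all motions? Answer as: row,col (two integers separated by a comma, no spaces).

Answer: 0,21

Derivation:
After 1 (b): row=0 col=0 char='f'
After 2 (j): row=1 col=0 char='g'
After 3 (w): row=1 col=5 char='n'
After 4 (j): row=2 col=5 char='d'
After 5 (h): row=2 col=4 char='n'
After 6 (gg): row=0 col=0 char='f'
After 7 ($): row=0 col=21 char='o'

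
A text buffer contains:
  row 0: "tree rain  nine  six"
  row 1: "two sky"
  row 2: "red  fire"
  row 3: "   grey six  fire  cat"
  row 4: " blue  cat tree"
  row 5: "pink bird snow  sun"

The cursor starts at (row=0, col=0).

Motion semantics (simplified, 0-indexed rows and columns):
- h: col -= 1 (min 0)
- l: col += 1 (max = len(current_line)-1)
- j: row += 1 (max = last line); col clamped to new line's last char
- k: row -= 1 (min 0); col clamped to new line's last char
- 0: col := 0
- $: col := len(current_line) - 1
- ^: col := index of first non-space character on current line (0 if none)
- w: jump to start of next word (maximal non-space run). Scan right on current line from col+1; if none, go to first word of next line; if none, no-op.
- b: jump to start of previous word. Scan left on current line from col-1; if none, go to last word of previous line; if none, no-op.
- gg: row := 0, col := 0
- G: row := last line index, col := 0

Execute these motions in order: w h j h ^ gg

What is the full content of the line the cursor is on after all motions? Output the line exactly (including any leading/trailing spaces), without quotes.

Answer: tree rain  nine  six

Derivation:
After 1 (w): row=0 col=5 char='r'
After 2 (h): row=0 col=4 char='_'
After 3 (j): row=1 col=4 char='s'
After 4 (h): row=1 col=3 char='_'
After 5 (^): row=1 col=0 char='t'
After 6 (gg): row=0 col=0 char='t'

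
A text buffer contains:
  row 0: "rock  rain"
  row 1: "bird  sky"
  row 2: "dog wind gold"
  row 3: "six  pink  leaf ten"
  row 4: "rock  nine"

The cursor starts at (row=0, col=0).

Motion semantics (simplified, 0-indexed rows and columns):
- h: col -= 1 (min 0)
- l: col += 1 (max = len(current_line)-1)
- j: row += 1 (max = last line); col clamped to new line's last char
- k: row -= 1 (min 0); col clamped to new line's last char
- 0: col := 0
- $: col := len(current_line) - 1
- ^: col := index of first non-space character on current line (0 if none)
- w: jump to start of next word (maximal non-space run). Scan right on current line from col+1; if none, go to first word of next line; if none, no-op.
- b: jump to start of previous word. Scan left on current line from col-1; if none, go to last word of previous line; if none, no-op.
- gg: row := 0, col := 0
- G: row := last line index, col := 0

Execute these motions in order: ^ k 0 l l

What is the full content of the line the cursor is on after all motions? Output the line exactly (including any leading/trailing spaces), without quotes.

Answer: rock  rain

Derivation:
After 1 (^): row=0 col=0 char='r'
After 2 (k): row=0 col=0 char='r'
After 3 (0): row=0 col=0 char='r'
After 4 (l): row=0 col=1 char='o'
After 5 (l): row=0 col=2 char='c'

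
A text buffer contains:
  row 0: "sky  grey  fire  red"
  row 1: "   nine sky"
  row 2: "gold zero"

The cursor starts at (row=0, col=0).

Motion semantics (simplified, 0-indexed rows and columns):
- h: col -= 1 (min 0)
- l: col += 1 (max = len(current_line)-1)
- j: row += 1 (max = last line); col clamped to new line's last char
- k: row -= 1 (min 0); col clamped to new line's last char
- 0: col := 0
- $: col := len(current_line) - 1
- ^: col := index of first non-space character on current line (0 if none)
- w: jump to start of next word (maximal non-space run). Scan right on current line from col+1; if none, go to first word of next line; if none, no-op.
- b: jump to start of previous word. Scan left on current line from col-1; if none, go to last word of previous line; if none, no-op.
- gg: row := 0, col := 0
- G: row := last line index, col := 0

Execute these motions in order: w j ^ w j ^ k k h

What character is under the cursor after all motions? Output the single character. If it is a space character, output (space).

After 1 (w): row=0 col=5 char='g'
After 2 (j): row=1 col=5 char='n'
After 3 (^): row=1 col=3 char='n'
After 4 (w): row=1 col=8 char='s'
After 5 (j): row=2 col=8 char='o'
After 6 (^): row=2 col=0 char='g'
After 7 (k): row=1 col=0 char='_'
After 8 (k): row=0 col=0 char='s'
After 9 (h): row=0 col=0 char='s'

Answer: s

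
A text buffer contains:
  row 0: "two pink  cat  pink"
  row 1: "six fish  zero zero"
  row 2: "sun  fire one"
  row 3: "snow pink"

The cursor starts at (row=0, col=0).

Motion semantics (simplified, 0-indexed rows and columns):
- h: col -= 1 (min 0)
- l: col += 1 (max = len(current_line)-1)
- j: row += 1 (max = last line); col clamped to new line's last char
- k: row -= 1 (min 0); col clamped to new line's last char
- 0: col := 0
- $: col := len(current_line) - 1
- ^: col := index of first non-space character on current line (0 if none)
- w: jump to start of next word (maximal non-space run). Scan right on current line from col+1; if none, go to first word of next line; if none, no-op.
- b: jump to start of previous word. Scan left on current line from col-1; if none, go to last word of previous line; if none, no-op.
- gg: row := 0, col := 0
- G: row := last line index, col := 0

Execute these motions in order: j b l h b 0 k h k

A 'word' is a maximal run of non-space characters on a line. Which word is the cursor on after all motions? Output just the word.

Answer: two

Derivation:
After 1 (j): row=1 col=0 char='s'
After 2 (b): row=0 col=15 char='p'
After 3 (l): row=0 col=16 char='i'
After 4 (h): row=0 col=15 char='p'
After 5 (b): row=0 col=10 char='c'
After 6 (0): row=0 col=0 char='t'
After 7 (k): row=0 col=0 char='t'
After 8 (h): row=0 col=0 char='t'
After 9 (k): row=0 col=0 char='t'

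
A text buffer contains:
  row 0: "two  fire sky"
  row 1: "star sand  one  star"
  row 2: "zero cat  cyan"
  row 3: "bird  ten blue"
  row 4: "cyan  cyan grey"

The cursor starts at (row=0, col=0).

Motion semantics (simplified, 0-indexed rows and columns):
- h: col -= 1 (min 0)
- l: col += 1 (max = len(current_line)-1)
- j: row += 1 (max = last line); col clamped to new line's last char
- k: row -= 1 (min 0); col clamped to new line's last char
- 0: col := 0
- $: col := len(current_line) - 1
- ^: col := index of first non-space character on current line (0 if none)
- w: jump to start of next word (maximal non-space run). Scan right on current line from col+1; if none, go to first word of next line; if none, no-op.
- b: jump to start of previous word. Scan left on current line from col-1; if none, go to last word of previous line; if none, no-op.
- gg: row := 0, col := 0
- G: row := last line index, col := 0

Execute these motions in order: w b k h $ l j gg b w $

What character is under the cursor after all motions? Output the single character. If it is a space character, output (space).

Answer: y

Derivation:
After 1 (w): row=0 col=5 char='f'
After 2 (b): row=0 col=0 char='t'
After 3 (k): row=0 col=0 char='t'
After 4 (h): row=0 col=0 char='t'
After 5 ($): row=0 col=12 char='y'
After 6 (l): row=0 col=12 char='y'
After 7 (j): row=1 col=12 char='n'
After 8 (gg): row=0 col=0 char='t'
After 9 (b): row=0 col=0 char='t'
After 10 (w): row=0 col=5 char='f'
After 11 ($): row=0 col=12 char='y'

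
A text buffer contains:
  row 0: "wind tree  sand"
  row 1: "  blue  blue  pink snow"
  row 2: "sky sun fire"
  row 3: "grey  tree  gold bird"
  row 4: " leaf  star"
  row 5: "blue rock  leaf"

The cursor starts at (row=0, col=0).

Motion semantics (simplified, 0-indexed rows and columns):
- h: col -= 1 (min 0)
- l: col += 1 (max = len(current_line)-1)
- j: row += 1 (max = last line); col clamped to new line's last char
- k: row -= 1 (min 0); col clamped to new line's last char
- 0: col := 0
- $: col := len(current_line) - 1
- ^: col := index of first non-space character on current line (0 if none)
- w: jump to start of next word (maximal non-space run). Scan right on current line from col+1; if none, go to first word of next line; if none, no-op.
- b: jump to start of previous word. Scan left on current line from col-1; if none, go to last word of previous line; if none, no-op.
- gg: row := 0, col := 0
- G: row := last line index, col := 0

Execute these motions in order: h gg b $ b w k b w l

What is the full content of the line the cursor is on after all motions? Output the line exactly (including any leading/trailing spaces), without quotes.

After 1 (h): row=0 col=0 char='w'
After 2 (gg): row=0 col=0 char='w'
After 3 (b): row=0 col=0 char='w'
After 4 ($): row=0 col=14 char='d'
After 5 (b): row=0 col=11 char='s'
After 6 (w): row=1 col=2 char='b'
After 7 (k): row=0 col=2 char='n'
After 8 (b): row=0 col=0 char='w'
After 9 (w): row=0 col=5 char='t'
After 10 (l): row=0 col=6 char='r'

Answer: wind tree  sand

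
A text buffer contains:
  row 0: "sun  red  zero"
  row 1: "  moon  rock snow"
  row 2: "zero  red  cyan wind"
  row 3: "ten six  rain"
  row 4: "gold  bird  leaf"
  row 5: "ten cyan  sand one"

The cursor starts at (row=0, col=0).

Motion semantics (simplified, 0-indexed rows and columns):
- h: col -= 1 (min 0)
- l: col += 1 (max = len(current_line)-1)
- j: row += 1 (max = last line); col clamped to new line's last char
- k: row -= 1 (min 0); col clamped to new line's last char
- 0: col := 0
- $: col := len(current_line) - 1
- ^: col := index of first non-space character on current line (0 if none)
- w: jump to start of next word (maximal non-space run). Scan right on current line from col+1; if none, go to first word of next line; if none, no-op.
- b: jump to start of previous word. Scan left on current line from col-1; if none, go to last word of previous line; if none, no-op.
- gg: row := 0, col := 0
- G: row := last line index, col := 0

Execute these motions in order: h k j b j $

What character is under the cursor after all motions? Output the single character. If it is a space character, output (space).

Answer: w

Derivation:
After 1 (h): row=0 col=0 char='s'
After 2 (k): row=0 col=0 char='s'
After 3 (j): row=1 col=0 char='_'
After 4 (b): row=0 col=10 char='z'
After 5 (j): row=1 col=10 char='c'
After 6 ($): row=1 col=16 char='w'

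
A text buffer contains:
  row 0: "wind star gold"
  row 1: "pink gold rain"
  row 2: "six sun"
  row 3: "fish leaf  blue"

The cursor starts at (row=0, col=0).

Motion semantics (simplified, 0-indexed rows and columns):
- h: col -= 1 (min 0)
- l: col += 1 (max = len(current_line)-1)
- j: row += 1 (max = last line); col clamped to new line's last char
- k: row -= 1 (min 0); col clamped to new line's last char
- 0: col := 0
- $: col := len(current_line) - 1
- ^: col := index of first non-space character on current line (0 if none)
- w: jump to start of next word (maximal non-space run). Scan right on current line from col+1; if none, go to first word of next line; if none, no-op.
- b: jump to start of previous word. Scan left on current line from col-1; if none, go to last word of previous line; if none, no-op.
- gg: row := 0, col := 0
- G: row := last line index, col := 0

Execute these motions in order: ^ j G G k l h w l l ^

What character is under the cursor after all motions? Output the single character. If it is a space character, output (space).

After 1 (^): row=0 col=0 char='w'
After 2 (j): row=1 col=0 char='p'
After 3 (G): row=3 col=0 char='f'
After 4 (G): row=3 col=0 char='f'
After 5 (k): row=2 col=0 char='s'
After 6 (l): row=2 col=1 char='i'
After 7 (h): row=2 col=0 char='s'
After 8 (w): row=2 col=4 char='s'
After 9 (l): row=2 col=5 char='u'
After 10 (l): row=2 col=6 char='n'
After 11 (^): row=2 col=0 char='s'

Answer: s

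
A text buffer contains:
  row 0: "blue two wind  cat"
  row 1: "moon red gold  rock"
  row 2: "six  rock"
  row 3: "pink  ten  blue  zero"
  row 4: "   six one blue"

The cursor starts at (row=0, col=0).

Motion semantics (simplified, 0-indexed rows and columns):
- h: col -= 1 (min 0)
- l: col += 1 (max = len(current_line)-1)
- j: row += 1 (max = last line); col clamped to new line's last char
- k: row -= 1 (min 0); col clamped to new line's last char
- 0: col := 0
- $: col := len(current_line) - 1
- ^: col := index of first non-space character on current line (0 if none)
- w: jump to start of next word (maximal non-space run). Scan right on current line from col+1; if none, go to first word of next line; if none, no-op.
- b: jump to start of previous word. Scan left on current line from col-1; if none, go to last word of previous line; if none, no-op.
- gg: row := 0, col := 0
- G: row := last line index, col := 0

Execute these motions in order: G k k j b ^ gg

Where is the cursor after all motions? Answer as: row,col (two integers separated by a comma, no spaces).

After 1 (G): row=4 col=0 char='_'
After 2 (k): row=3 col=0 char='p'
After 3 (k): row=2 col=0 char='s'
After 4 (j): row=3 col=0 char='p'
After 5 (b): row=2 col=5 char='r'
After 6 (^): row=2 col=0 char='s'
After 7 (gg): row=0 col=0 char='b'

Answer: 0,0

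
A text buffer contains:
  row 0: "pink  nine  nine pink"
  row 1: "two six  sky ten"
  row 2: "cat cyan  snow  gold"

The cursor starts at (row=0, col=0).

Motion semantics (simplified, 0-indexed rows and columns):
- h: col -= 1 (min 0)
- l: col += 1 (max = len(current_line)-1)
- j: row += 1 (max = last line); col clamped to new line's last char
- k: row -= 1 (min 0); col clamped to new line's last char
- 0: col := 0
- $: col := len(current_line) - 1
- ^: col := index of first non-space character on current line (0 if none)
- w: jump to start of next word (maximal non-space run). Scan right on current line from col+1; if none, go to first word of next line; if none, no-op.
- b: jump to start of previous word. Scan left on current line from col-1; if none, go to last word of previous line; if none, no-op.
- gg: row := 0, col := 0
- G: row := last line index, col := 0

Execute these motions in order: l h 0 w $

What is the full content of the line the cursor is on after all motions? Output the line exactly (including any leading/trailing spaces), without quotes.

After 1 (l): row=0 col=1 char='i'
After 2 (h): row=0 col=0 char='p'
After 3 (0): row=0 col=0 char='p'
After 4 (w): row=0 col=6 char='n'
After 5 ($): row=0 col=20 char='k'

Answer: pink  nine  nine pink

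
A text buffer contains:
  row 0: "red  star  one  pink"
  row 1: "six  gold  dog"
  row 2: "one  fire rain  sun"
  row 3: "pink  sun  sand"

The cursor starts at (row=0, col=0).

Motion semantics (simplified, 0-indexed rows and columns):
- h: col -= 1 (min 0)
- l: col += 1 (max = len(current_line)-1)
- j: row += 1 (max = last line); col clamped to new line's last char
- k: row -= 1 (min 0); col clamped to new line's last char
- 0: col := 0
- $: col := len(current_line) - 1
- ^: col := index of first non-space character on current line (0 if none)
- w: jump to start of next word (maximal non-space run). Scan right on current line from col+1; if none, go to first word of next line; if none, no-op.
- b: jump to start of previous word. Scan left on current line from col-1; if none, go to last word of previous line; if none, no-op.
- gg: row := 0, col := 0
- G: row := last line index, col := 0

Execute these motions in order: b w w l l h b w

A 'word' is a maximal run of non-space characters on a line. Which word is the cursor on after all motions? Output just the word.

Answer: pink

Derivation:
After 1 (b): row=0 col=0 char='r'
After 2 (w): row=0 col=5 char='s'
After 3 (w): row=0 col=11 char='o'
After 4 (l): row=0 col=12 char='n'
After 5 (l): row=0 col=13 char='e'
After 6 (h): row=0 col=12 char='n'
After 7 (b): row=0 col=11 char='o'
After 8 (w): row=0 col=16 char='p'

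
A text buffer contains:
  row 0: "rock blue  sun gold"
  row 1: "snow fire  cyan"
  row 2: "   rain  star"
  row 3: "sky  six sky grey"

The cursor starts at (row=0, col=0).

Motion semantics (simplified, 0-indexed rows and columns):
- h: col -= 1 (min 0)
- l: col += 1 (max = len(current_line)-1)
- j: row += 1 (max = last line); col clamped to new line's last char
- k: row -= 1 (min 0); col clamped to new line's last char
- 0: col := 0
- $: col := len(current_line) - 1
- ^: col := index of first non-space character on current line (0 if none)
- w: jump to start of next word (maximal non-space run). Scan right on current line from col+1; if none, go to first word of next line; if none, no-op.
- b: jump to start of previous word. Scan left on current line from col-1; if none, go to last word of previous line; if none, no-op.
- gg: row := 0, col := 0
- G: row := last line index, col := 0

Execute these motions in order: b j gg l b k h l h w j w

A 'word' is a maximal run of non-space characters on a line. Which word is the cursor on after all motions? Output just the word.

Answer: cyan

Derivation:
After 1 (b): row=0 col=0 char='r'
After 2 (j): row=1 col=0 char='s'
After 3 (gg): row=0 col=0 char='r'
After 4 (l): row=0 col=1 char='o'
After 5 (b): row=0 col=0 char='r'
After 6 (k): row=0 col=0 char='r'
After 7 (h): row=0 col=0 char='r'
After 8 (l): row=0 col=1 char='o'
After 9 (h): row=0 col=0 char='r'
After 10 (w): row=0 col=5 char='b'
After 11 (j): row=1 col=5 char='f'
After 12 (w): row=1 col=11 char='c'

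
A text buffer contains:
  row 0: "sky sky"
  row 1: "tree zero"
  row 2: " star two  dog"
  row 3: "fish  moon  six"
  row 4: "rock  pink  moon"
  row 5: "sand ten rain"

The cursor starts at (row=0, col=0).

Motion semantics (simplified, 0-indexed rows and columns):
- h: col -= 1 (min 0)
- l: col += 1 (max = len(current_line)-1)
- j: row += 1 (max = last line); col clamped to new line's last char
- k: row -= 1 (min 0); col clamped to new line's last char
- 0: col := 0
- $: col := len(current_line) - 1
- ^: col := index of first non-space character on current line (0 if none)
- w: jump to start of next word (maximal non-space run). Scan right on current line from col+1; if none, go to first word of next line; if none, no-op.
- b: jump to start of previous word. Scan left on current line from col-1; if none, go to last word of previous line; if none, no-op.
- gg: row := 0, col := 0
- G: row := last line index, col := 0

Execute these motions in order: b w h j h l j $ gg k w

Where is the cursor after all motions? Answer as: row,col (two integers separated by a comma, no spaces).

Answer: 0,4

Derivation:
After 1 (b): row=0 col=0 char='s'
After 2 (w): row=0 col=4 char='s'
After 3 (h): row=0 col=3 char='_'
After 4 (j): row=1 col=3 char='e'
After 5 (h): row=1 col=2 char='e'
After 6 (l): row=1 col=3 char='e'
After 7 (j): row=2 col=3 char='a'
After 8 ($): row=2 col=13 char='g'
After 9 (gg): row=0 col=0 char='s'
After 10 (k): row=0 col=0 char='s'
After 11 (w): row=0 col=4 char='s'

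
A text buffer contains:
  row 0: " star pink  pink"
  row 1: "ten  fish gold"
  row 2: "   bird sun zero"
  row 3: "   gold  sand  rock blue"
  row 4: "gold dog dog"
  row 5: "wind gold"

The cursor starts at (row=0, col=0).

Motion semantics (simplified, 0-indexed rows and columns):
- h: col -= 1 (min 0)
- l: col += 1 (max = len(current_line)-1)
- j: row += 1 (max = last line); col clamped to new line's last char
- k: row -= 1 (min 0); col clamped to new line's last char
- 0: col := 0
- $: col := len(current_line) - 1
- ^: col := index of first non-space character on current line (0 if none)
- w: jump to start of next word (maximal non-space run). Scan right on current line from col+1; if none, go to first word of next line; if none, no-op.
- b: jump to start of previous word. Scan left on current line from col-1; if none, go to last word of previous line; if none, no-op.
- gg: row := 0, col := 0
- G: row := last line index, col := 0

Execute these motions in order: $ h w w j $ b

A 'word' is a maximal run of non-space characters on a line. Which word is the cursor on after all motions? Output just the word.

Answer: zero

Derivation:
After 1 ($): row=0 col=15 char='k'
After 2 (h): row=0 col=14 char='n'
After 3 (w): row=1 col=0 char='t'
After 4 (w): row=1 col=5 char='f'
After 5 (j): row=2 col=5 char='r'
After 6 ($): row=2 col=15 char='o'
After 7 (b): row=2 col=12 char='z'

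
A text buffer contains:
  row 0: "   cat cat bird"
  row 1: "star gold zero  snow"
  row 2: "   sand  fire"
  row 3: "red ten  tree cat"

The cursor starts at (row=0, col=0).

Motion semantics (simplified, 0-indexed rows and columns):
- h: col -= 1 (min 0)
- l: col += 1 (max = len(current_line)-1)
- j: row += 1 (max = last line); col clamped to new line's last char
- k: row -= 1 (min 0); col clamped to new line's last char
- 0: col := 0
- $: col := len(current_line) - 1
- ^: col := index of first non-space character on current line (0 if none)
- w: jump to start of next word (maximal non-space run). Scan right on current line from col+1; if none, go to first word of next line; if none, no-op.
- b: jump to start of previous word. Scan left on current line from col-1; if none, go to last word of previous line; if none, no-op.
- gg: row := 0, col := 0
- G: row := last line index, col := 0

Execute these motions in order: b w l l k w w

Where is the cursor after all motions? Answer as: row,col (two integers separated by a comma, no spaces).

After 1 (b): row=0 col=0 char='_'
After 2 (w): row=0 col=3 char='c'
After 3 (l): row=0 col=4 char='a'
After 4 (l): row=0 col=5 char='t'
After 5 (k): row=0 col=5 char='t'
After 6 (w): row=0 col=7 char='c'
After 7 (w): row=0 col=11 char='b'

Answer: 0,11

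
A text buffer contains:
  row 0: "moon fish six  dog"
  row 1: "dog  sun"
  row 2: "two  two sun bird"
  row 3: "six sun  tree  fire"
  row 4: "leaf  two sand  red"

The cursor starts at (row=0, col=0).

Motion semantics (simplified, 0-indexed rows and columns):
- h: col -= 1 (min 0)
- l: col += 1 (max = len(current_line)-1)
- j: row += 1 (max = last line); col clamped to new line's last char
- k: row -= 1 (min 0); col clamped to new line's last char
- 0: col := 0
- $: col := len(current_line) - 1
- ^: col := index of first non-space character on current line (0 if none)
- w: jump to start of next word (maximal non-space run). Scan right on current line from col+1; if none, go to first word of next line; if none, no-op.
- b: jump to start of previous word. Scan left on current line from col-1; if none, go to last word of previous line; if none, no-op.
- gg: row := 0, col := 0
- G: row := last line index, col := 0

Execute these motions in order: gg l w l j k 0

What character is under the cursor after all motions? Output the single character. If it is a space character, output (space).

Answer: m

Derivation:
After 1 (gg): row=0 col=0 char='m'
After 2 (l): row=0 col=1 char='o'
After 3 (w): row=0 col=5 char='f'
After 4 (l): row=0 col=6 char='i'
After 5 (j): row=1 col=6 char='u'
After 6 (k): row=0 col=6 char='i'
After 7 (0): row=0 col=0 char='m'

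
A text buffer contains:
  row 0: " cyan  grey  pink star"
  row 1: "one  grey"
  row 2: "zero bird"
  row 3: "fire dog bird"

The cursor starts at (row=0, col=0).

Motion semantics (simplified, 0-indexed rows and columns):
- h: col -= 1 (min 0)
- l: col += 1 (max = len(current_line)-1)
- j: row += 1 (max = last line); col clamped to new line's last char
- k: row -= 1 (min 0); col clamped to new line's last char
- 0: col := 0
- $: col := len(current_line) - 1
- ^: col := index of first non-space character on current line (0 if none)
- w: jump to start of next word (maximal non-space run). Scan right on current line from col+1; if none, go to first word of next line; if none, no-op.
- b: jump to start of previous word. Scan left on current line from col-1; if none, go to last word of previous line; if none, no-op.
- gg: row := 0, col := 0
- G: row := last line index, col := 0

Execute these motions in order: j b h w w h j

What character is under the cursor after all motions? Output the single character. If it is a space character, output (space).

Answer: z

Derivation:
After 1 (j): row=1 col=0 char='o'
After 2 (b): row=0 col=18 char='s'
After 3 (h): row=0 col=17 char='_'
After 4 (w): row=0 col=18 char='s'
After 5 (w): row=1 col=0 char='o'
After 6 (h): row=1 col=0 char='o'
After 7 (j): row=2 col=0 char='z'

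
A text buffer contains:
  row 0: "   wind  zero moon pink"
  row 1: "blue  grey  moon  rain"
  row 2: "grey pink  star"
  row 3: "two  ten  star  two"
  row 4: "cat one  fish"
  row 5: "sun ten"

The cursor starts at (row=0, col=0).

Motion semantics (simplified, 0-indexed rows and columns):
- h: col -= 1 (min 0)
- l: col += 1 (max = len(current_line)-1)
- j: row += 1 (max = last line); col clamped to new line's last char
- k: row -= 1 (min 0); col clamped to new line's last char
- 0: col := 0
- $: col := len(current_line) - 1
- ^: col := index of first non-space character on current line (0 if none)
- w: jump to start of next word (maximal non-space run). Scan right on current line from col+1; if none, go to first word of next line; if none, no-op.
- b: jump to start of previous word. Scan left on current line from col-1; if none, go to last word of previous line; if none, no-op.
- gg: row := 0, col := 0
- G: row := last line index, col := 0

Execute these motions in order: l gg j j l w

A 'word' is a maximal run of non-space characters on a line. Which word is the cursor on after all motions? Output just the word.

After 1 (l): row=0 col=1 char='_'
After 2 (gg): row=0 col=0 char='_'
After 3 (j): row=1 col=0 char='b'
After 4 (j): row=2 col=0 char='g'
After 5 (l): row=2 col=1 char='r'
After 6 (w): row=2 col=5 char='p'

Answer: pink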